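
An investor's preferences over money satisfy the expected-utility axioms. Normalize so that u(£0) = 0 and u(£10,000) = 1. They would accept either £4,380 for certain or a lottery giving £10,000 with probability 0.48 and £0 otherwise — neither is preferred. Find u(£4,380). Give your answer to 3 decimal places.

The indifference gives u(£4,380) = 0.48·u(£10,000) + 0.52·u(£0) = 0.48·1 + 0.52·0 = 0.48.

0.480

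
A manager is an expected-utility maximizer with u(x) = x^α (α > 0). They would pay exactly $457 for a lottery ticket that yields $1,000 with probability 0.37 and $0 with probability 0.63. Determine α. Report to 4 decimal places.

EU(lottery) = 0.37·1000^α + 0.63·0 = 0.37·1000^α.
Indifference: 457^α = 0.37·1000^α, so (457/1000)^α = 0.37.
α = ln(0.37) / ln(457/1000) = -0.9942523/-0.7830719 ≈ 1.2697.

α ≈ 1.2697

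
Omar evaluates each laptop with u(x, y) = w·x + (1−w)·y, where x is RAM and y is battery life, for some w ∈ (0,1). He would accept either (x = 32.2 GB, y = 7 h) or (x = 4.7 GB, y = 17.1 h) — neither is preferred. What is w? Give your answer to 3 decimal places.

w = 0.269

u(32.2,7) = u(4.7,17.1) means w·32.2 + (1−w)·7 = w·4.7 + (1−w)·17.1.
Rearranging, 27.5·w − 10.1·(1−w) = 0.
Hence w = 10.1/(27.5+10.1) = 10.1/37.6 = 0.269.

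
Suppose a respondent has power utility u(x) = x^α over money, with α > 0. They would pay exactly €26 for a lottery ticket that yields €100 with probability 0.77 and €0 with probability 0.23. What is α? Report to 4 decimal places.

α ≈ 0.1940

The lottery's expected utility is 0.77·u(100) + 0.23·u(0) = 0.77·100^α (since u(0) = 0 for α > 0).
Indifference: 26^α = 0.77·100^α, so (26/100)^α = 0.77.
Take logs: α = ln 0.77 / ln(26/100) ≈ 0.194024.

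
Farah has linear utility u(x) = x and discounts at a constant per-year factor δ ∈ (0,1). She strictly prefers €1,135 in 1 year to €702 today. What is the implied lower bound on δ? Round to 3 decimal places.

δ > 0.619

Under u(x) = x this choice says 702 < δ·1135.
Dividing through by 1135 gives δ > 0.61850.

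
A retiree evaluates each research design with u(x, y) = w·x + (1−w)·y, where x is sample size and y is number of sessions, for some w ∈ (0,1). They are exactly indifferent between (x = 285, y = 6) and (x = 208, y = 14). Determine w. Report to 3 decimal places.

w = 0.094

Equating utilities: w·285 + (1−w)·6 = w·208 + (1−w)·14.
Rearranging, 77·w − 8·(1−w) = 0.
Hence w = 8/(77+8) = 8/85 = 0.094.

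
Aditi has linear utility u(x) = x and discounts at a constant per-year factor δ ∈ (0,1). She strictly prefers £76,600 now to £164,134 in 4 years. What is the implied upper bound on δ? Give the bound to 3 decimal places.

δ < 0.827

The preference means 76600 > δ^4·164134.
Hence δ^4 < 76600/164134 = 0.46669, and x ↦ x^(1/4) is increasing on (0,∞).
δ < (76600/164134)^(1/4) ≈ 0.827.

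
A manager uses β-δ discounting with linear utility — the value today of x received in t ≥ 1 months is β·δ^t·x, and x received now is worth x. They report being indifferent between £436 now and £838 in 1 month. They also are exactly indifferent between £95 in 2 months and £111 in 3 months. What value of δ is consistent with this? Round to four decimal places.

δ ≈ 0.8559

From the later pair, β·δ^2·95 = β·δ^3·111; dividing through, δ = 95/111 = 0.85586.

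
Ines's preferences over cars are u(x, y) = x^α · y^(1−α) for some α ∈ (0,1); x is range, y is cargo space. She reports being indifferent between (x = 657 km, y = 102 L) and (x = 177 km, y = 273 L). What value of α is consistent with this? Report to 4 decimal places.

The Cobb–Douglas utilities coincide, so 657^α·102^(1−α) = 177^α·273^(1−α).
Taking logs: α·ln 657 + (1−α)·ln 102 = α·ln 177 + (1−α)·ln 273, i.e. α·1.3115343 = (1−α)·0.9844990.
With A = 1.3115343 and B = 0.9844990: α·A = (1−α)·B, so α = B/(A+B) = 0.9844990/2.2960333 ≈ 0.4288.

α ≈ 0.4288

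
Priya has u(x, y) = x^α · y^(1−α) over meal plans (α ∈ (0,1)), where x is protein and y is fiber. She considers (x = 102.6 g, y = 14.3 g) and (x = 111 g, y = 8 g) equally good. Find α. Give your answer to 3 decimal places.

Set the two utilities equal: 102.6^α·14.3^(1−α) = 111^α·8^(1−α).
Taking logs: α·ln 102.6 + (1−α)·ln 14.3 = α·ln 111 + (1−α)·ln 8, i.e. α·-0.078692 = (1−α)·-0.580818.
Thus α·(-0.659510) = -0.580818, so α = -0.580818/-0.659510 ≈ 0.881.

α ≈ 0.881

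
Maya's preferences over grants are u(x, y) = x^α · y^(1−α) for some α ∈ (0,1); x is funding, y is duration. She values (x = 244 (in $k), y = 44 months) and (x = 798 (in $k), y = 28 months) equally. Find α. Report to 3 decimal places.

Set the two utilities equal: 244^α·44^(1−α) = 798^α·28^(1−α).
(244/798)^α = (28/44)^(1−α); take logs: α·ln(244/798) = (1−α)·ln(28/44), i.e. α·-1.184940 = (1−α)·-0.451985.
Thus α·(-1.636925) = -0.451985, so α = -0.451985/-1.636925 ≈ 0.276.

α ≈ 0.276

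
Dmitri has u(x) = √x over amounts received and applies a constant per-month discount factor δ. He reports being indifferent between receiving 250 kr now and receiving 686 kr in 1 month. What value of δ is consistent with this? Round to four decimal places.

Indifference means u(250) = δ · u(686), so δ = u(250)/u(686).
With u(x) = √x: δ = √250/√686 = √(250/686) = 0.60368.

δ ≈ 0.6037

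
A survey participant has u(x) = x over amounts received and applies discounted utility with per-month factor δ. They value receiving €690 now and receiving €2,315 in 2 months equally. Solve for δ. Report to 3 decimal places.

δ ≈ 0.546

The payoff in 2 months is discounted by δ^2, so u(690) = δ^2·u(2315) and δ^2 = u(690)/u(2315).
With u(x) = x: δ^2 = 690/2315 = 0.29806.
So δ = 0.29806^(1/2) ≈ 0.546.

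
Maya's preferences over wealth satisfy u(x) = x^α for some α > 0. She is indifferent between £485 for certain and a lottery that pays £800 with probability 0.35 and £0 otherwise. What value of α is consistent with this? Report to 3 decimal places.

EU(lottery) = 0.35·800^α + 0.65·0 = 0.35·800^α.
Setting u(485) equal to that: 485^α = 0.35·800^α ⇒ (485/800)^α = 0.35.
Taking logs: α·ln(485/800) = ln(0.35), so α = -1.049822 / -0.500463 ≈ 2.098.

α ≈ 2.098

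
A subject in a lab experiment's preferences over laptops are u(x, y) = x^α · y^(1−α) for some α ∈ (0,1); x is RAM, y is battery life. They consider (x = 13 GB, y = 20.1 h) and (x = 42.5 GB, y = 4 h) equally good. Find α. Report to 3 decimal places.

α ≈ 0.577

Set the two utilities equal: 13^α·20.1^(1−α) = 42.5^α·4^(1−α).
Rearrange to (13/42.5)^α = (4/20.1)^(1−α) and take logs: α·-1.184555 = (1−α)·-1.614425.
With A = -1.184555 and B = -1.614425: α·A = (1−α)·B, so α = B/(A+B) = -1.614425/-2.798980 ≈ 0.577.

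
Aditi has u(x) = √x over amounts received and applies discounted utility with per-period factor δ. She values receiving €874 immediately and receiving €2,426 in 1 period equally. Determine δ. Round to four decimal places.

The payoff in 1 period is discounted by δ, so u(874) = δ·u(2426) and δ = u(874)/u(2426).
With u(x) = √x: δ = √874/√2426 = √(874/2426) = 0.60022.

δ ≈ 0.6002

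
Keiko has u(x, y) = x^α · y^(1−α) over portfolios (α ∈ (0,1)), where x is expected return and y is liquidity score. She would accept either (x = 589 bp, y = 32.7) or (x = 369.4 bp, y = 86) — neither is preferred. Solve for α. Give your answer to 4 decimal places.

The Cobb–Douglas utilities coincide, so 589^α·32.7^(1−α) = 369.4^α·86^(1−α).
Rearrange to (589/369.4)^α = (86/32.7)^(1−α) and take logs: α·0.4665461 = (1−α)·0.9669722.
With A = 0.4665461 and B = 0.9669722: α·A = (1−α)·B, so α = B/(A+B) = 0.9669722/1.4335183 ≈ 0.6745.

α ≈ 0.6745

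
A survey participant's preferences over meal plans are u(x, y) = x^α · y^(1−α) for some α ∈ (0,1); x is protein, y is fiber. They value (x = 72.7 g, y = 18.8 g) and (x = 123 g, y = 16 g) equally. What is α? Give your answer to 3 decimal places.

α ≈ 0.235

Indifference: 72.7^α · 18.8^(1−α) = 123^α · 16^(1−α).
Rearrange to (72.7/123)^α = (16/18.8)^(1−α) and take logs: α·-0.525843 = (1−α)·-0.161268.
With A = -0.525843 and B = -0.161268: α·A = (1−α)·B, so α = B/(A+B) = -0.161268/-0.687111 ≈ 0.235.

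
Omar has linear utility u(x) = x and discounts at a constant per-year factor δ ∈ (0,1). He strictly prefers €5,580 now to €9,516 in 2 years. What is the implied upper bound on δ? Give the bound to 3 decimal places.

The preference means 5580 > δ^2·9516.
Hence δ^2 < 5580/9516 = 0.58638, and x ↦ x^(1/2) is increasing on (0,∞).
δ < 0.58638^(1/2) = 0.766.

δ < 0.766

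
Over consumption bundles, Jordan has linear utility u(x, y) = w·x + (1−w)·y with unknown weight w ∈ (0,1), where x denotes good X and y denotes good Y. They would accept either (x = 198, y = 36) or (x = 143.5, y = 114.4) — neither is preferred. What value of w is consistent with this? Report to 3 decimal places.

w = 0.590

Indifference: w·198 + (1−w)·36 = w·143.5 + (1−w)·114.4.
Collecting terms: w·54.5 = (1−w)·78.4.
Hence w = 78.4/(54.5+78.4) = 78.4/132.9 = 0.590.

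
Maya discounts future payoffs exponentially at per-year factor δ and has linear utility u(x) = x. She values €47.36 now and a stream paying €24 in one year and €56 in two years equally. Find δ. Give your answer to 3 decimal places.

Equating present values: 47.36 = 24δ + 56δ².
Rearranged: 56δ² + 24δ − 47.36 = 0.
δ = (−24 + √(24² + 4·56·47.36)) / (2·56) = (−24 + √11184.64) / 112 ≈ 0.730.

δ ≈ 0.730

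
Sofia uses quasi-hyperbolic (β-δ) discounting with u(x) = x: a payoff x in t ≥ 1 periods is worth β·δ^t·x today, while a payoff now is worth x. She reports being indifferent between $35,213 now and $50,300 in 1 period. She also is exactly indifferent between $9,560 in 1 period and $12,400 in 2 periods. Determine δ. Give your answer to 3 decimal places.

δ ≈ 0.771

The second indifference involves only future payoffs, so β cancels: β·δ^1·9560 = β·δ^2·12400, giving δ = 9560/12400 = 0.77097.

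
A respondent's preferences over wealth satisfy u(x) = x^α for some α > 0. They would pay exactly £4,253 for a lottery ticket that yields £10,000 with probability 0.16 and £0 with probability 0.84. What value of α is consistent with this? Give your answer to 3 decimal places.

α ≈ 2.143

EU(lottery) = 0.16·10000^α + 0.84·0 = 0.16·10000^α.
Setting u(4253) equal to that: 4253^α = 0.16·10000^α ⇒ (4253/10000)^α = 0.16.
Taking logs: α·ln(4253/10000) = ln(0.16), so α = -1.832581 / -0.854960 ≈ 2.143.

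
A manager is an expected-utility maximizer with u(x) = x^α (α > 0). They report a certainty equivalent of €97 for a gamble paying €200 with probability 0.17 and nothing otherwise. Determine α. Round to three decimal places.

α ≈ 2.449

EU(lottery) = 0.17·200^α + 0.83·0 = 0.17·200^α.
Indifference: 97^α = 0.17·200^α, so (97/200)^α = 0.17.
Taking logs: α·ln(97/200) = ln(0.17), so α = -1.771957 / -0.723606 ≈ 2.449.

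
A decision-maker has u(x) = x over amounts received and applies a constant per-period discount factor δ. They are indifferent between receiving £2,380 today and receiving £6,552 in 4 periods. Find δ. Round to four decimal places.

The payoff in 4 periods is discounted by δ^4, so u(2380) = δ^4·u(6552) and δ^4 = u(2380)/u(6552).
With u(x) = x: δ^4 = 2380/6552 = 0.36325.
Hence δ = (0.36325)^(1/4) = 0.776338.

δ ≈ 0.7763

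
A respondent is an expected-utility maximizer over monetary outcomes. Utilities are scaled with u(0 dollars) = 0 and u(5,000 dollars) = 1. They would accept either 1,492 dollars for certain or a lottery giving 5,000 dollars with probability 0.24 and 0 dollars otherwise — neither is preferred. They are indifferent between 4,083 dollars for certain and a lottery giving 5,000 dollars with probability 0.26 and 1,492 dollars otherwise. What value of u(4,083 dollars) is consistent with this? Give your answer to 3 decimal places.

0.438

From the first indifference, u(1,492 dollars) = 0.24·u(5,000 dollars) + 0.76·u(0 dollars) = 0.24·1 + 0.76·0 = 0.24.
Then u(4,083 dollars) = 0.26·u(5,000 dollars) + 0.74·u(1,492 dollars) = 0.26·1.00 + 0.74·0.24 = 0.4376.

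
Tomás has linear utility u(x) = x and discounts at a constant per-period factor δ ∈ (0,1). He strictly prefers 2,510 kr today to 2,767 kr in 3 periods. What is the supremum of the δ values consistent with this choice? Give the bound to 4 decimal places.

Comparing present values: 2510 > δ^3·2767.
Hence δ^3 < 2510/2767 = 0.90712, and x ↦ x^(1/3) is increasing on (0,∞).
δ < 0.90712^(1/3) = 0.9680.

δ < 0.9680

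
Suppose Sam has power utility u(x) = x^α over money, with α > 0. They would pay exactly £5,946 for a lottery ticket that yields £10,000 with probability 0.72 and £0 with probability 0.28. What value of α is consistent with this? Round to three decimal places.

α ≈ 0.632

Since u(0) = 0, the lottery's EU is 0.72·10000^α.
Indifference: 5946^α = 0.72·10000^α, so (5946/10000)^α = 0.72.
α = ln(0.72) / ln(5946/10000) = -0.328504/-0.519866 ≈ 0.632.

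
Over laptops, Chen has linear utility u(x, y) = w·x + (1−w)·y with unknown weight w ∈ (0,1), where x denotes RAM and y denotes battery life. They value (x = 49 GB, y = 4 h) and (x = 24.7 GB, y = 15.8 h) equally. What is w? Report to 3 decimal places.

Indifference: w·49 + (1−w)·4 = w·24.7 + (1−w)·15.8.
Rearranging, 24.3·w − 11.8·(1−w) = 0.
So w/(1−w) = 11.8/24.3 = 0.4856, giving w = 11.8/(24.3+11.8) = 0.327.

w = 0.327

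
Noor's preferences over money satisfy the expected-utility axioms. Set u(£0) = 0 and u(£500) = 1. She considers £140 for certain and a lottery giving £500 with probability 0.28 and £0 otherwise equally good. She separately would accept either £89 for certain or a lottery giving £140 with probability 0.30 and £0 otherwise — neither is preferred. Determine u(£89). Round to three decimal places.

From the first indifference, u(£140) = 0.28·u(£500) + 0.72·u(£0) = 0.28·1 + 0.72·0 = 0.28.
Chaining: u(£89) = 0.30·0.28 + 0.70·0.00 = 0.0840.

0.084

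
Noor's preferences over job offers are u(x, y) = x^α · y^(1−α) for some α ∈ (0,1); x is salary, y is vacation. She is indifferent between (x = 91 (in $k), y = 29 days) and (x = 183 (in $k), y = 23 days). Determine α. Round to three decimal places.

Indifference: 91^α · 29^(1−α) = 183^α · 23^(1−α).
(91/183)^α = (23/29)^(1−α); take logs: α·ln(91/183) = (1−α)·ln(23/29), i.e. α·-0.698627 = (1−α)·-0.231802.
Thus α·(-0.930429) = -0.231802, so α = -0.231802/-0.930429 ≈ 0.249.

α ≈ 0.249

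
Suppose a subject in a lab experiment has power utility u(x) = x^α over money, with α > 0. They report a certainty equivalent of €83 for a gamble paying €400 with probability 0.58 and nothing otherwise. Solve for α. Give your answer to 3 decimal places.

Since u(0) = 0, the lottery's EU is 0.58·400^α.
Equating: 83^α = 0.58·400^α, i.e. 0.2075^α = 0.58.
Taking logs: α·ln(83/400) = ln(0.58), so α = -0.544727 / -1.572624 ≈ 0.346.

α ≈ 0.346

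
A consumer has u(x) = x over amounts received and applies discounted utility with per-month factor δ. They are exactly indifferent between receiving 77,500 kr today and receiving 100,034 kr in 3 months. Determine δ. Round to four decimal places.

The payoff in 3 months is discounted by δ^3, so u(77500) = δ^3·u(100034) and δ^3 = u(77500)/u(100034).
With u(x) = x: δ^3 = 77500/100034 = 0.77474.
Hence δ = (0.77474)^(1/3) = 0.918441.

δ ≈ 0.9184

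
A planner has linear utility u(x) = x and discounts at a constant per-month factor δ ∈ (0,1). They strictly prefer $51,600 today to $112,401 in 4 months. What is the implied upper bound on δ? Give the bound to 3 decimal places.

δ < 0.823

The preference means 51600 > δ^4·112401.
Hence δ^4 < 51600/112401 = 0.45907, and x ↦ x^(1/4) is increasing on (0,∞).
δ < 0.45907^(1/4) = 0.823.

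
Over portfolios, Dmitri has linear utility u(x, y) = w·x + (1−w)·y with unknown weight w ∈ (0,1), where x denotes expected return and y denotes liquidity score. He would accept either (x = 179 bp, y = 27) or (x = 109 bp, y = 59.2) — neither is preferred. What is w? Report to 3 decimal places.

w = 0.315

Indifference: w·179 + (1−w)·27 = w·109 + (1−w)·59.2.
Collecting terms: w·70 = (1−w)·32.2.
Hence w = 32.2/(70+32.2) = 32.2/102.2 = 0.315.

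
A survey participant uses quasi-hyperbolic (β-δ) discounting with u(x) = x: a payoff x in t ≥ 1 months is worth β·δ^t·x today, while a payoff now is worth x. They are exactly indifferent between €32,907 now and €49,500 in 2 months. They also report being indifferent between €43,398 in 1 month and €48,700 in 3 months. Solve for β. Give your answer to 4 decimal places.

β ≈ 0.7460

From the later pair, β·δ^1·43398 = β·δ^3·48700; dividing through, δ^2 = 43398/48700 = 0.89113, so δ = 0.94400.
Substituting δ into 32907 = β·δ^2·49500: β = 32907/(44110.903) ≈ 0.7460.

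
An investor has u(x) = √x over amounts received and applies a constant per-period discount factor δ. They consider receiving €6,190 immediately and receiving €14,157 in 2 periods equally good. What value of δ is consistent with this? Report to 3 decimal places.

δ ≈ 0.813

Indifference means u(6190) = δ^2 · u(14157), so δ^2 = u(6190)/u(14157).
Since u(x) = √x, δ^2 = √(6190/14157) = 0.66124.
Hence δ = (0.66124)^(1/2) = 0.81317.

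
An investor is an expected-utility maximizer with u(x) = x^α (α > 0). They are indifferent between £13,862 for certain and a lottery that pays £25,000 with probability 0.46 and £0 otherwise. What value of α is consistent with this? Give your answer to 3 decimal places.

α ≈ 1.317

EU(lottery) = 0.46·25000^α + 0.54·0 = 0.46·25000^α.
Indifference: 13862^α = 0.46·25000^α, so (13862/25000)^α = 0.46.
α = ln(0.46) / ln(13862/25000) = -0.776529/-0.589725 ≈ 1.317.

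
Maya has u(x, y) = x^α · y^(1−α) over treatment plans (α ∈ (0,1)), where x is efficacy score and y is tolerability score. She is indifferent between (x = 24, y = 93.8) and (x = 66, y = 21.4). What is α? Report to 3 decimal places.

The Cobb–Douglas utilities coincide, so 24^α·93.8^(1−α) = 66^α·21.4^(1−α).
(24/66)^α = (21.4/93.8)^(1−α); take logs: α·ln(24/66) = (1−α)·ln(21.4/93.8), i.e. α·-1.011601 = (1−α)·-1.477774.
Thus α·(-2.489375) = -1.477774, so α = -1.477774/-2.489375 ≈ 0.594.

α ≈ 0.594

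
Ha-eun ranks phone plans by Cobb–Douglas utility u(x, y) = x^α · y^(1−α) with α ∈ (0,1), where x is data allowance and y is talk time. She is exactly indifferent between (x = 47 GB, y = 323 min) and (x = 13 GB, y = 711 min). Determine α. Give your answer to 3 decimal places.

The Cobb–Douglas utilities coincide, so 47^α·323^(1−α) = 13^α·711^(1−α).
Rearrange to (47/13)^α = (711/323)^(1−α) and take logs: α·1.285198 = (1−α)·0.789020.
Thus α·(2.074218) = 0.789020, so α = 0.789020/2.074218 ≈ 0.380.

α ≈ 0.380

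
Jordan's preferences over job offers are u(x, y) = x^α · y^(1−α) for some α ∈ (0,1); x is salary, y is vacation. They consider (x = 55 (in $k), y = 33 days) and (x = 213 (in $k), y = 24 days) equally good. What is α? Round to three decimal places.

Set the two utilities equal: 55^α·33^(1−α) = 213^α·24^(1−α).
Taking logs: α·ln 55 + (1−α)·ln 33 = α·ln 213 + (1−α)·ln 24, i.e. α·-1.353959 = (1−α)·-0.318454.
Thus α·(-1.672413) = -0.318454, so α = -0.318454/-1.672413 ≈ 0.190.

α ≈ 0.190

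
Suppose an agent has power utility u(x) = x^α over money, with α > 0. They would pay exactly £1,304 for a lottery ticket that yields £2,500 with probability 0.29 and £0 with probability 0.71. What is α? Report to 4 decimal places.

Since u(0) = 0, the lottery's EU is 0.29·2500^α.
Setting u(1304) equal to that: 1304^α = 0.29·2500^α ⇒ (1304/2500)^α = 0.29.
Take logs: α = ln 0.29 / ln(1304/2500) ≈ 1.901922.

α ≈ 1.9019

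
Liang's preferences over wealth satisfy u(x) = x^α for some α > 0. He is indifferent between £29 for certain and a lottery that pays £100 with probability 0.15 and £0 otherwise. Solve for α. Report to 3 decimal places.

EU(lottery) = 0.15·100^α + 0.85·0 = 0.15·100^α.
Setting u(29) equal to that: 29^α = 0.15·100^α ⇒ (29/100)^α = 0.15.
Taking logs: α·ln(29/100) = ln(0.15), so α = -1.897120 / -1.237874 ≈ 1.533.

α ≈ 1.533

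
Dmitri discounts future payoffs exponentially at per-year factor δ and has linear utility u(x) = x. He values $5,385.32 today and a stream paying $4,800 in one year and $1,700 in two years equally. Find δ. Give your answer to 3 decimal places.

δ ≈ 0.860

Present value of the stream is 4800·δ + 1700·δ². Indifference gives 4800δ + 1700δ² = 5385.32.
That is, 1700δ² + 4800δ − 5385.32 = 0, a quadratic in δ.
The positive root is δ = [−4800 + √(4800² + 4·1700·5385.32)] / (2·1700) = (−4800 + 7724.000)/3400 ≈ 0.860.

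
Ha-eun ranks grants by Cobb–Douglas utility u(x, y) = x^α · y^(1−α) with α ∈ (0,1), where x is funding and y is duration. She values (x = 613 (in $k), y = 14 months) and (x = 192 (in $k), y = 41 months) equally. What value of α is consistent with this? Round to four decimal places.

Indifference: 613^α · 14^(1−α) = 192^α · 41^(1−α).
Rearrange to (613/192)^α = (41/14)^(1−α) and take logs: α·1.1608696 = (1−α)·1.0745147.
So α/(1−α) = (1.0745147)/(1.1608696) = 0.9256119, and α = 0.9256119/1.9256119 ≈ 0.4807.

α ≈ 0.4807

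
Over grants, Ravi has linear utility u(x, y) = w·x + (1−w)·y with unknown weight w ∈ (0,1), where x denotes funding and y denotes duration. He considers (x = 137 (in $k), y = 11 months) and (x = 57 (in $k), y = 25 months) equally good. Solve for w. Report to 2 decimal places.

u(137,11) = u(57,25) means w·137 + (1−w)·11 = w·57 + (1−w)·25.
w·(137−57) = (1−w)·(25−11), i.e. w·80 = (1−w)·14.
So w/(1−w) = 14/80 = 0.1750, giving w = 14/(80+14) = 0.15.

w = 0.15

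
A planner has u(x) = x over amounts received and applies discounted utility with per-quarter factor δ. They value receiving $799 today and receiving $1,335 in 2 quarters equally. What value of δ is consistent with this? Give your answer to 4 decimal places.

Equating discounted utilities: u(799) = δ^2·u(1335) ⇒ δ^2 = u(799)/u(1335).
With u(x) = x: δ^2 = 799/1335 = 0.59850.
Hence δ = (0.59850)^(1/2) = 0.773629.

δ ≈ 0.7736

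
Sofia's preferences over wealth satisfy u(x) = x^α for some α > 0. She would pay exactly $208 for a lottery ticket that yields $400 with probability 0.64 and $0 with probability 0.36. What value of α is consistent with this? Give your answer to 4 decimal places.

Since u(0) = 0, the lottery's EU is 0.64·400^α.
Indifference: 208^α = 0.64·400^α, so (208/400)^α = 0.64.
Take logs: α = ln 0.64 / ln(208/400) ≈ 0.682473.

α ≈ 0.6825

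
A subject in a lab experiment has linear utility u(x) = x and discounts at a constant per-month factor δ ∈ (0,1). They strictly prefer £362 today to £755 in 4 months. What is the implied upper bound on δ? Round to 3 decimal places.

δ < 0.832

Under u(x) = x this choice says 362 > δ^4·755.
So δ^4 < 362/755 = 0.47947; taking the 4th root of both positive sides preserves the inequality.
δ < 0.47947^(1/4) = 0.832.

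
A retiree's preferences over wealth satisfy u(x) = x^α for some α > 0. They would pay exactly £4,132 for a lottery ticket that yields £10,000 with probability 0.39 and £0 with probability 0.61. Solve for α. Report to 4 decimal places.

α ≈ 1.0654

EU(lottery) = 0.39·10000^α + 0.61·0 = 0.39·10000^α.
Equating: 4132^α = 0.39·10000^α, i.e. 0.4132^α = 0.39.
Taking logs: α·ln(4132/10000) = ln(0.39), so α = -0.9416085 / -0.8838235 ≈ 1.0654.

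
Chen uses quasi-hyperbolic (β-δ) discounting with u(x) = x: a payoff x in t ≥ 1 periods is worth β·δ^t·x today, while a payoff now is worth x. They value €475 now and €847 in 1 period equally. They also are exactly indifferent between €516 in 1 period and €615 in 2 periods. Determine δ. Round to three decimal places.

Both payoffs in the second observation are in the future, so β drops out: δ^1·516 = δ^2·615 ⇒ δ = 516/615 = 0.83902.

δ ≈ 0.839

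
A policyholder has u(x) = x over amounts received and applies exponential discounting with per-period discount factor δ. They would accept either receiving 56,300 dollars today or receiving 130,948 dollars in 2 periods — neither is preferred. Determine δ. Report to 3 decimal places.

δ ≈ 0.656

Indifference means u(56300) = δ^2 · u(130948), so δ^2 = u(56300)/u(130948).
With u(x) = x: δ^2 = 56300/130948 = 0.42994.
So δ = 0.42994^(1/2) ≈ 0.656.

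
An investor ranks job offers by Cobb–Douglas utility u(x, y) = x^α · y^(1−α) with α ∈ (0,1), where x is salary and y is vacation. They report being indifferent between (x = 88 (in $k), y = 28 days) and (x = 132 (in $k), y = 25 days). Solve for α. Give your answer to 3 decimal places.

α ≈ 0.218

Indifference: 88^α · 28^(1−α) = 132^α · 25^(1−α).
(88/132)^α = (25/28)^(1−α); take logs: α·ln(88/132) = (1−α)·ln(25/28), i.e. α·-0.405465 = (1−α)·-0.113329.
Thus α·(-0.518794) = -0.113329, so α = -0.113329/-0.518794 ≈ 0.218.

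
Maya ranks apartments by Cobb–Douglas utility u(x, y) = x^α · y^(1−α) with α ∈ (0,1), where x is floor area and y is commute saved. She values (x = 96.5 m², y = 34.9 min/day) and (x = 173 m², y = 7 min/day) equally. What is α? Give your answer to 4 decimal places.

The Cobb–Douglas utilities coincide, so 96.5^α·34.9^(1−α) = 173^α·7^(1−α).
Rearrange to (96.5/173)^α = (7/34.9)^(1−α) and take logs: α·-0.5837486 = (1−α)·-1.6065767.
With A = -0.5837486 and B = -1.6065767: α·A = (1−α)·B, so α = B/(A+B) = -1.6065767/-2.1903253 ≈ 0.7335.

α ≈ 0.7335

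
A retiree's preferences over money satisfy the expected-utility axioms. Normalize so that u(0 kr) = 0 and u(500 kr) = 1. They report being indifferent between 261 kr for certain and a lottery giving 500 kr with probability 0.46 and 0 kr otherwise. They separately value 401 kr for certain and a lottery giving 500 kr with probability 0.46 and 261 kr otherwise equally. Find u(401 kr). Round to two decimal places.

0.71

The first gamble pins u(261 kr): it must equal 0.46·1 + 0.54·0 = 0.46.
Chaining: u(401 kr) = 0.46·1.00 + 0.54·0.46 = 0.7084.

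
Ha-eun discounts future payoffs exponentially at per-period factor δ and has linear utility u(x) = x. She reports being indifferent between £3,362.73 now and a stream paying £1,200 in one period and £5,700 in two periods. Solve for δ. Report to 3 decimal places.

δ ≈ 0.670

Present value of the stream is 1200·δ + 5700·δ². Indifference gives 1200δ + 5700δ² = 3362.73.
So 5700δ² + 1200δ − 3362.73 = 0.
δ = (−1200 + √(1200² + 4·5700·3362.73)) / (2·5700) = (−1200 + √78110244.00) / 11400 ≈ 0.670.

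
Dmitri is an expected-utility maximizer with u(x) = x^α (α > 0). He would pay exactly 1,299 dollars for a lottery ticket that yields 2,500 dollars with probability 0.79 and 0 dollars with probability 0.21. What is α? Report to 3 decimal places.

EU(lottery) = 0.79·2500^α + 0.21·0 = 0.79·2500^α.
Indifference: 1299^α = 0.79·2500^α, so (1299/2500)^α = 0.79.
Take logs: α = ln 0.79 / ln(1299/2500) ≈ 0.36005.

α ≈ 0.360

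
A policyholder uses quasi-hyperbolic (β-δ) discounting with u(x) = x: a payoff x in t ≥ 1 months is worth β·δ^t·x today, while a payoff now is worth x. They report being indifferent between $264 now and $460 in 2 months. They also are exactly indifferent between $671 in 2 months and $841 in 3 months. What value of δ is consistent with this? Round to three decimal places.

δ ≈ 0.798

The second indifference involves only future payoffs, so β cancels: β·δ^2·671 = β·δ^3·841, giving δ = 671/841 = 0.79786.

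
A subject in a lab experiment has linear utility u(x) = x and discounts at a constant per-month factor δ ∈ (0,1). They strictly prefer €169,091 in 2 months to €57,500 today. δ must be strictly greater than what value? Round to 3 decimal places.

Under u(x) = x this choice says 57500 < δ^2·169091.
Hence δ^2 > 57500/169091 = 0.34005, and x ↦ x^(1/2) is increasing on (0,∞).
δ > 0.34005^(1/2) = 0.583.

δ > 0.583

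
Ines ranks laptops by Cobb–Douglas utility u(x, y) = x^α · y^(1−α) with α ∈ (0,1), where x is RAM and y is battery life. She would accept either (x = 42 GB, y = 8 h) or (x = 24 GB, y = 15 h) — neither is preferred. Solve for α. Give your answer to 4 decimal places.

Indifference: 42^α · 8^(1−α) = 24^α · 15^(1−α).
Taking logs: α·ln 42 + (1−α)·ln 8 = α·ln 24 + (1−α)·ln 15, i.e. α·0.5596158 = (1−α)·0.6286087.
With A = 0.5596158 and B = 0.6286087: α·A = (1−α)·B, so α = B/(A+B) = 0.6286087/1.1882245 ≈ 0.5290.

α ≈ 0.5290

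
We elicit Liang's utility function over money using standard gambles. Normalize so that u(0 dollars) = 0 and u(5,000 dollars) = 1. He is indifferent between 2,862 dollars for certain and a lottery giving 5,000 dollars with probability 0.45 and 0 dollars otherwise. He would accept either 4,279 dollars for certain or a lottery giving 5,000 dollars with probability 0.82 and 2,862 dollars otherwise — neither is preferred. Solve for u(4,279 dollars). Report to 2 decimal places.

0.90

The first gamble pins u(2,862 dollars): it must equal 0.45·1 + 0.55·0 = 0.45.
Chaining: u(4,279 dollars) = 0.82·1.00 + 0.18·0.45 = 0.9010.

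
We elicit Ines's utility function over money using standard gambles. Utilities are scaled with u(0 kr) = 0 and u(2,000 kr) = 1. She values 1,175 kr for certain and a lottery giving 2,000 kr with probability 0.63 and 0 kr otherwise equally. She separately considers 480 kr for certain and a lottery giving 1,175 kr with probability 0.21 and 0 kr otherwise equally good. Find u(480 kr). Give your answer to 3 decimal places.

From the first indifference, u(1,175 kr) = 0.63·u(2,000 kr) + 0.37·u(0 kr) = 0.63·1 + 0.37·0 = 0.63.
Chaining: u(480 kr) = 0.21·0.63 + 0.79·0.00 = 0.1323.

0.132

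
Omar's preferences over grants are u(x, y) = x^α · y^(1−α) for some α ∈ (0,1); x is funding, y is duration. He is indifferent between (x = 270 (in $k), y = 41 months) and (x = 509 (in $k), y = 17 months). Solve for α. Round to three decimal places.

Set the two utilities equal: 270^α·41^(1−α) = 509^α·17^(1−α).
(270/509)^α = (17/41)^(1−α); take logs: α·ln(270/509) = (1−α)·ln(17/41), i.e. α·-0.634026 = (1−α)·-0.880359.
So α/(1−α) = (-0.880359)/(-0.634026) = 1.388522, and α = 1.388522/2.388522 ≈ 0.581.

α ≈ 0.581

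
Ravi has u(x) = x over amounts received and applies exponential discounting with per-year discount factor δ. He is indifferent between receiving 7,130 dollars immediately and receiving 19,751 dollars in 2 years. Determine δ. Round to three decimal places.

The payoff in 2 years is discounted by δ^2, so u(7130) = δ^2·u(19751) and δ^2 = u(7130)/u(19751).
With u(x) = x: δ^2 = 7130/19751 = 0.36099.
Taking the square root: δ = 0.36099^(1/2) ≈ 0.601.

δ ≈ 0.601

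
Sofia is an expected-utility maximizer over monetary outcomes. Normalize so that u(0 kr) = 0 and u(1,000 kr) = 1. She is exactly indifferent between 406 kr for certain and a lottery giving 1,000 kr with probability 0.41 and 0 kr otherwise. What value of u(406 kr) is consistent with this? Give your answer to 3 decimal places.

The indifference gives u(406 kr) = 0.41·u(1,000 kr) + 0.59·u(0 kr) = 0.41·1 + 0.59·0 = 0.41.

0.410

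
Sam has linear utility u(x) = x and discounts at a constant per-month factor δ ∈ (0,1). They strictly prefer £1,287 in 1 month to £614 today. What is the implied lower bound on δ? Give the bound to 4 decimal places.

δ > 0.4771

Comparing present values: 614 < δ·1287.
So δ > 614/1287 = 0.47708.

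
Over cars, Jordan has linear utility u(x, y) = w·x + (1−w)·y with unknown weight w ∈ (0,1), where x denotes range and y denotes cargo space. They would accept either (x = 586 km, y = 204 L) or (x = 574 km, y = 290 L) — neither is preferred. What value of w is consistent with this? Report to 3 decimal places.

w = 0.878

u(586,204) = u(574,290) means w·586 + (1−w)·204 = w·574 + (1−w)·290.
Rearranging, 12·w − 86·(1−w) = 0.
Hence w = 86/(12+86) = 86/98 = 0.878.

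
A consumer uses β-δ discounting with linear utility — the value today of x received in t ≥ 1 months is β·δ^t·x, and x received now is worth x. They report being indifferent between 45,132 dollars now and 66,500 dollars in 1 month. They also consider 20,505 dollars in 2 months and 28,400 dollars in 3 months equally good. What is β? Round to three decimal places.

Both payoffs in the second observation are in the future, so β drops out: δ^2·20505 = δ^3·28400 ⇒ δ = 20505/28400 = 0.72201.
The first indifference: 45132 = β·δ·66500, so β = 45132/(δ·66500) = 45132/(0.72201·66500) ≈ 0.940.

β ≈ 0.940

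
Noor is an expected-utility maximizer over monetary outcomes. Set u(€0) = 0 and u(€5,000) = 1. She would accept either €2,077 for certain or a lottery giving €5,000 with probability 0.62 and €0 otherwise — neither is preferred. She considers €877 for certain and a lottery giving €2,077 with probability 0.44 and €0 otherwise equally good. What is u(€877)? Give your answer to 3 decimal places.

From the first indifference, u(€2,077) = 0.62·u(€5,000) + 0.38·u(€0) = 0.62·1 + 0.38·0 = 0.62.
Then u(€877) = 0.44·u(€2,077) + 0.56·u(€0) = 0.44·0.62 + 0.56·0.00 = 0.2728.

0.273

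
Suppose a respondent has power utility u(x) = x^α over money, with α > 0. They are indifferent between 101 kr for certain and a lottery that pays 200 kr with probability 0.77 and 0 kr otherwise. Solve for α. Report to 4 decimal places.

The lottery's expected utility is 0.77·u(200) + 0.23·u(0) = 0.77·200^α (since u(0) = 0 for α > 0).
Equating: 101^α = 0.77·200^α, i.e. 0.5050^α = 0.77.
α = ln(0.77) / ln(101/200) = -0.2613648/-0.6831968 ≈ 0.3826.

α ≈ 0.3826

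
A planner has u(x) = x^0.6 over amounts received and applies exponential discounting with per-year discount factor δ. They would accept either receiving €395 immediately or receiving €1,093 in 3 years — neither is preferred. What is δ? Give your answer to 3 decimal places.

The payoff in 3 years is discounted by δ^3, so u(395) = δ^3·u(1093) and δ^3 = u(395)/u(1093).
Since u(x) = x^0.6, δ^3 = (395/1093)^0.6 = 0.36139^0.6 = 0.54298.
Hence δ = (0.54298)^(1/3) = 0.81582.

δ ≈ 0.816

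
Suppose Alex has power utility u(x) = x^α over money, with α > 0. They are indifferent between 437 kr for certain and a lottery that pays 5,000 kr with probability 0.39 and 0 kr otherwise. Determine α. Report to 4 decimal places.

EU(lottery) = 0.39·5000^α + 0.61·0 = 0.39·5000^α.
Indifference: 437^α = 0.39·5000^α, so (437/5000)^α = 0.39.
Taking logs: α·ln(437/5000) = ln(0.39), so α = -0.9416085 / -2.4372600 ≈ 0.3863.

α ≈ 0.3863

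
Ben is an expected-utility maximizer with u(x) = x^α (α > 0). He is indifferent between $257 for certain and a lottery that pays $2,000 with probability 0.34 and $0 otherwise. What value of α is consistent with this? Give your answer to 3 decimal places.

α ≈ 0.526

Since u(0) = 0, the lottery's EU is 0.34·2000^α.
Indifference: 257^α = 0.34·2000^α, so (257/2000)^α = 0.34.
α = ln(0.34) / ln(257/2000) = -1.078810/-2.051826 ≈ 0.526.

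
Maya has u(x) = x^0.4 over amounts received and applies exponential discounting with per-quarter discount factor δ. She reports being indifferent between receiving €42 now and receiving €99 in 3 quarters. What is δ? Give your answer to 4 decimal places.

Indifference means u(42) = δ^3 · u(99), so δ^3 = u(42)/u(99).
Since u(x) = x^0.4, δ^3 = (42/99)^0.4 = 0.42424^0.4 = 0.70965.
Taking the cube root: δ = 0.70965^(1/3) ≈ 0.8920.

δ ≈ 0.8920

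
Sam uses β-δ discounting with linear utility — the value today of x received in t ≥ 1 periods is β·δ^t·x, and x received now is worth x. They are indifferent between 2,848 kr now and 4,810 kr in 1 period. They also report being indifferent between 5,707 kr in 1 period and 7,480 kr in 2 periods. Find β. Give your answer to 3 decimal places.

β ≈ 0.776

The second indifference involves only future payoffs, so β cancels: β·δ^1·5707 = β·δ^2·7480, giving δ = 5707/7480 = 0.76297.
Now use the now-vs-future pair: 2848 = β·δ·4810 gives β = 2848/(0.76297·4810) ≈ 0.776.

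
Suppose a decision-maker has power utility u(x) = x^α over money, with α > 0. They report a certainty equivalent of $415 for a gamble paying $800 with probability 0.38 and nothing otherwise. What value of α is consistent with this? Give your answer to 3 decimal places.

The lottery's expected utility is 0.38·u(800) + 0.62·u(0) = 0.38·800^α (since u(0) = 0 for α > 0).
Equating: 415^α = 0.38·800^α, i.e. 0.5188^α = 0.38.
Taking logs: α·ln(415/800) = ln(0.38), so α = -0.967584 / -0.656333 ≈ 1.474.

α ≈ 1.474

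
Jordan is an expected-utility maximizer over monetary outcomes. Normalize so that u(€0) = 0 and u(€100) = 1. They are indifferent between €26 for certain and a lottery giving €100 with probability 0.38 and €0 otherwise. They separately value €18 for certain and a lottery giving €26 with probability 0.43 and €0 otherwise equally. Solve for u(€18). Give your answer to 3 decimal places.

From the first indifference, u(€26) = 0.38·u(€100) + 0.62·u(€0) = 0.38·1 + 0.62·0 = 0.38.
Chaining: u(€18) = 0.43·0.38 + 0.57·0.00 = 0.1634.

0.163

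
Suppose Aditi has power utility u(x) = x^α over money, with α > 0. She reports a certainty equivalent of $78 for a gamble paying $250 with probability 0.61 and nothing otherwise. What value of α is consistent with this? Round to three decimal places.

Since u(0) = 0, the lottery's EU is 0.61·250^α.
Indifference: 78^α = 0.61·250^α, so (78/250)^α = 0.61.
α = ln(0.61) / ln(78/250) = -0.494296/-1.164752 ≈ 0.424.

α ≈ 0.424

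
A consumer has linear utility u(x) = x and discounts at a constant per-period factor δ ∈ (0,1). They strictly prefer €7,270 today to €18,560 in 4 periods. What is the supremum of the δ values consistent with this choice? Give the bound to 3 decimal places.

Comparing present values: 7270 > δ^4·18560.
So δ^4 < 7270/18560 = 0.39170; taking the 4th root of both positive sides preserves the inequality.
δ < 0.39170^(1/4) = 0.791.

δ < 0.791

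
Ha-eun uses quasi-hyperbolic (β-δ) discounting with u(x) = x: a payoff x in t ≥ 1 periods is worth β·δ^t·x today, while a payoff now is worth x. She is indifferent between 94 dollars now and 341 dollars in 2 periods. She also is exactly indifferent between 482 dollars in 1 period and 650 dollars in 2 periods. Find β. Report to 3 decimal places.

From the later pair, β·δ^1·482 = β·δ^2·650; dividing through, δ = 482/650 = 0.74154.
Now use the now-vs-future pair: 94 = β·δ^2·341 gives β = 94/(0.54988·341) ≈ 0.501.

β ≈ 0.501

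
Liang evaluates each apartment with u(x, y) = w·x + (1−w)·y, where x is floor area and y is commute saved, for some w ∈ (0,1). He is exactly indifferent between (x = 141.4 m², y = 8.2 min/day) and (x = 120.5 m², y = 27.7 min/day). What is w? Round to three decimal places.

w = 0.483

Indifference: w·141.4 + (1−w)·8.2 = w·120.5 + (1−w)·27.7.
Rearranging, 20.9·w − 19.5·(1−w) = 0.
So w/(1−w) = 19.5/20.9 = 0.9330, giving w = 19.5/(20.9+19.5) = 0.483.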